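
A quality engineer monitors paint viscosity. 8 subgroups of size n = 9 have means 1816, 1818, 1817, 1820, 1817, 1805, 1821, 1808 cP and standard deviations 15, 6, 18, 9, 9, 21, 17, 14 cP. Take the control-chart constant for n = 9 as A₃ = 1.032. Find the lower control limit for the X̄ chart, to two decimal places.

1801.19

X̄̄ = (1816 + 1818 + 1817 + 1820 + 1817 + 1805 + 1821 + 1808) / 8 = 1815.2500
s̄ = (15 + 6 + 18 + 9 + 9 + 21 + 17 + 14) / 8 = 13.6250
LCL = X̄̄ − A₃·s̄ = 1815.2500 − 1.032 × 13.6250 = 1801.1890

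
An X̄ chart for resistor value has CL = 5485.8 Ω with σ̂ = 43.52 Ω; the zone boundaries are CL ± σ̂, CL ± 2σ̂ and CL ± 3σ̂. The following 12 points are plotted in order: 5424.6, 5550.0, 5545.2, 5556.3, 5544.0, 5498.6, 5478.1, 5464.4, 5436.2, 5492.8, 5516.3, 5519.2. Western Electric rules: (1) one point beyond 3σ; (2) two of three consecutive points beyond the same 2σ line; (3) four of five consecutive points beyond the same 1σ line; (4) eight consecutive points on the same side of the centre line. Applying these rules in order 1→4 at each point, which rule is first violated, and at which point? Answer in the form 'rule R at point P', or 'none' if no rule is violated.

rule 3 at point 5

Zone of each point (C = within 1σ̂, B = 1σ̂–2σ̂, A = 2σ̂–3σ̂, * = beyond 3σ̂; sign = side of CL): 1:-B, 2:+B, 3:+B, 4:+B, 5:+B, 6:+C, 7:-C, 8:-C, 9:-B, 10:+C, 11:+C, 12:+C
Rule 3 (four of five consecutive points beyond the same 1σ limit) is satisfied at point 5.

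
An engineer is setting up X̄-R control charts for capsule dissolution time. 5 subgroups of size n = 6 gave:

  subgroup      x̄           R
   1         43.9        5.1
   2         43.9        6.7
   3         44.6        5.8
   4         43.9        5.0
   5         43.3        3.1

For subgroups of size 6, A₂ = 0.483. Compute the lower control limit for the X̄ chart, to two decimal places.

41.44

X̄̄ = (43.9 + 43.9 + 44.6 + 43.9 + 43.3) / 5 = 219.6000 / 5 = 43.9200
R̄ = (5.1 + 6.7 + 5.8 + 5.0 + 3.1) / 5 = 25.7000 / 5 = 5.1400
LCL = X̄̄ − A₂·R̄ = 43.9200 − 0.483 × 5.1400 = 41.4374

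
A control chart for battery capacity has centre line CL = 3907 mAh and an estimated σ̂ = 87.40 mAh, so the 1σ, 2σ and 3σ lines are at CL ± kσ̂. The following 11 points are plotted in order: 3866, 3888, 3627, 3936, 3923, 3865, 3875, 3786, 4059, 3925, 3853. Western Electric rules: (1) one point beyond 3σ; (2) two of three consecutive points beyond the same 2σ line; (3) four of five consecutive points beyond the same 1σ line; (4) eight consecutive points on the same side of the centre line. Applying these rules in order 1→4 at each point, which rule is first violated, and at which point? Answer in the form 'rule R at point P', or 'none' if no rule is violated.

rule 1 at point 3

Zone of each point (C = within 1σ̂, B = 1σ̂–2σ̂, A = 2σ̂–3σ̂, * = beyond 3σ̂; sign = side of CL): 1:-C, 2:-C, 3:-*, 4:+C, 5:+C, 6:-C, 7:-C, 8:-B, 9:+B, 10:+C, 11:-C
Rule 1 (one point beyond the 3σ limits) is satisfied at point 3.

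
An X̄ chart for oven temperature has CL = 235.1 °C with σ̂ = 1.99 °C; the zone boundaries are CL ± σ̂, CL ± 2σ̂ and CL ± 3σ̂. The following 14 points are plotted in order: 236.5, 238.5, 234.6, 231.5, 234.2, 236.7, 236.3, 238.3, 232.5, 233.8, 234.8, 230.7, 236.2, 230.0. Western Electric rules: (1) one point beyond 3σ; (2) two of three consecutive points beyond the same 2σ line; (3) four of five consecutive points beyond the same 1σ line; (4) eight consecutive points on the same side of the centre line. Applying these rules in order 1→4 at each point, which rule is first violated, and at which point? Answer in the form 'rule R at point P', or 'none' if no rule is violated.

rule 2 at point 14

Zone of each point (C = within 1σ̂, B = 1σ̂–2σ̂, A = 2σ̂–3σ̂, * = beyond 3σ̂; sign = side of CL): 1:+C, 2:+B, 3:-C, 4:-B, 5:-C, 6:+C, 7:+C, 8:+B, 9:-B, 10:-C, 11:-C, 12:-A, 13:+C, 14:-A
Rule 2 (two of three consecutive points beyond the same 2σ limit) is satisfied at point 14.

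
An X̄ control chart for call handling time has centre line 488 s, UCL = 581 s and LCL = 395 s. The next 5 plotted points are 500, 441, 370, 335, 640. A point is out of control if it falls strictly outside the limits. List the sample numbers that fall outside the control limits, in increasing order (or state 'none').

3, 4, 5

Compare each point to [395, 581]: sample 3 = 370 < LCL; sample 4 = 335 < LCL; sample 5 = 640 > UCL.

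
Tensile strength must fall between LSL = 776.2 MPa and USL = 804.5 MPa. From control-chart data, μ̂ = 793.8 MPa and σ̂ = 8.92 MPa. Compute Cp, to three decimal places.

0.529

Cp = (USL − LSL) / (6σ̂) = (804.5 − 776.2) / (6 × 8.92) = 28.3000 / 53.5200 = 0.5288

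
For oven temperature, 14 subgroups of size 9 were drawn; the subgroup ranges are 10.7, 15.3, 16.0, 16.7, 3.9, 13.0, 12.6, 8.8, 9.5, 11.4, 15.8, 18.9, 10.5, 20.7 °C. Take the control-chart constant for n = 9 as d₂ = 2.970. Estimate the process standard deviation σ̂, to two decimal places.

4.42

R̄ = (10.7 + 15.3 + 16.0 + 16.7 + 3.9 + 13.0 + 12.6 + 8.8 + 9.5 + 11.4 + 15.8 + 18.9 + 10.5 + 20.7) / 14 = 13.1286
σ̂ = R̄ / d₂ = 13.1286 / 2.970 = 4.4204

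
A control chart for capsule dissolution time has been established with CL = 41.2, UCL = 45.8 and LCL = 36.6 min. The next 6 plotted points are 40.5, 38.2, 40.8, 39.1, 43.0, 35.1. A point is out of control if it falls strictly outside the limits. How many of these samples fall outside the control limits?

Compare each point to [36.6, 45.8]: sample 6 = 35.1 < LCL.

1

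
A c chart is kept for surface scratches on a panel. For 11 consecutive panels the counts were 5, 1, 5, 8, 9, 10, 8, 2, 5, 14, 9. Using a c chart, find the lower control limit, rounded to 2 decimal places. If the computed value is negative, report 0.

0.00

c̄ = (5 + 1 + 5 + 8 + 9 + 10 + 8 + 2 + 5 + 14 + 9) / 11 = 76 / 11 = 6.9091
LCL = c̄ − 3√c̄ = 6.9091 − 3 × 2.6285 = -0.9765 → 0 (cannot be negative)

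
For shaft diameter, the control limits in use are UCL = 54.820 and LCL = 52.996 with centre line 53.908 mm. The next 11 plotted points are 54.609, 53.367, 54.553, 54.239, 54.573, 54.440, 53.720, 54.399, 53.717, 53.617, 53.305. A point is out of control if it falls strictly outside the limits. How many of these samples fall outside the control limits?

0

All 11 points lie within [52.996, 54.820].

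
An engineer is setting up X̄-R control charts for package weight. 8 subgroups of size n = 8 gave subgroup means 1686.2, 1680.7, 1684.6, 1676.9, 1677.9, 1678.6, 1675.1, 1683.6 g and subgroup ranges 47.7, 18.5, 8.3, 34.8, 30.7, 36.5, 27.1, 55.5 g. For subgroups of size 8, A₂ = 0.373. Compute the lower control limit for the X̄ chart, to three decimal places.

X̄̄ = (1686.2 + 1680.7 + 1684.6 + 1676.9 + 1677.9 + 1678.6 + 1675.1 + 1683.6) / 8 = 13443.6000 / 8 = 1680.4500
R̄ = (47.7 + 18.5 + 8.3 + 34.8 + 30.7 + 36.5 + 27.1 + 55.5) / 8 = 259.1000 / 8 = 32.3875
LCL = X̄̄ − A₂·R̄ = 1680.4500 − 0.373 × 32.3875 = 1668.3695

1668.369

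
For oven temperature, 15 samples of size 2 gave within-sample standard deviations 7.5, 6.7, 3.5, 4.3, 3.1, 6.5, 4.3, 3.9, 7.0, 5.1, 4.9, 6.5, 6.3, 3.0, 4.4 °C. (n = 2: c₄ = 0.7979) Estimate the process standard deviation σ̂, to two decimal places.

s̄ = (7.5 + 6.7 + 3.5 + 4.3 + 3.1 + 6.5 + 4.3 + 3.9 + 7.0 + 5.1 + 4.9 + 6.5 + 6.3 + 3.0 + 4.4) / 15 = 5.1333
σ̂ = s̄ / c₄ = 5.1333 / 0.7979 = 6.4336

6.43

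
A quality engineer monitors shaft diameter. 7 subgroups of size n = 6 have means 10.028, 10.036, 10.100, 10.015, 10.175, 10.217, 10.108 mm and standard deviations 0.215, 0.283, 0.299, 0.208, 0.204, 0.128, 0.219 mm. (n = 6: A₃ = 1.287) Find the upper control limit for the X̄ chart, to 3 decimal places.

10.383

X̄̄ = (10.028 + 10.036 + 10.100 + 10.015 + 10.175 + 10.217 + 10.108) / 7 = 10.0970
s̄ = (0.215 + 0.283 + 0.299 + 0.208 + 0.204 + 0.128 + 0.219) / 7 = 0.2223
UCL = X̄̄ + A₃·s̄ = 10.0970 + 1.287 × 0.2223 = 10.3831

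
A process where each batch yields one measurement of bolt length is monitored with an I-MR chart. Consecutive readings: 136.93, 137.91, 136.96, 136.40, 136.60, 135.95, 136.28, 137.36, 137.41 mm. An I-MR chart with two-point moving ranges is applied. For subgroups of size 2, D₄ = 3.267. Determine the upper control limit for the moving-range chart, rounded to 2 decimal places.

1.96

Moving ranges: 0.98, 0.95, 0.56, 0.20, 0.65, 0.33, 1.08, 0.05; M̄R̄ = 4.8000 / 8 = 0.6000
UCL_MR = D₄·M̄R̄ = 3.267 × 0.6000 = 1.9602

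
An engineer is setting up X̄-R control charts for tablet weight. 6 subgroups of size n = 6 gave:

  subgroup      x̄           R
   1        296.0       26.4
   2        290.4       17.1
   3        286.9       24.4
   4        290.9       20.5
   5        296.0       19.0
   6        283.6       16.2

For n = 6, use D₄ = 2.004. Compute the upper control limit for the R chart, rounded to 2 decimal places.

41.28

R̄ = (26.4 + 17.1 + 24.4 + 20.5 + 19.0 + 16.2) / 6 = 123.6000 / 6 = 20.6000
UCL_R = D₄·R̄ = 2.004 × 20.6000 = 41.2824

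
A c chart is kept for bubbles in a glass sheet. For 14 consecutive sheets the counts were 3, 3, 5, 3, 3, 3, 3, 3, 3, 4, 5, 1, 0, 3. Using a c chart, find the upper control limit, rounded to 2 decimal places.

8.20

c̄ = (3 + 3 + 5 + 3 + 3 + 3 + 3 + 3 + 3 + 4 + 5 + 1 + 0 + 3) / 14 = 42 / 14 = 3.0000
UCL = c̄ + 3√c̄ = 3.0000 + 3 × √3.0000 = 3.0000 + 3 × 1.7321 = 8.1962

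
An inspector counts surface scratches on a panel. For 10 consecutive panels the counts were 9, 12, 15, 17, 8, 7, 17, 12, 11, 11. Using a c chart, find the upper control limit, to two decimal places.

22.25

c̄ = (9 + 12 + 15 + 17 + 8 + 7 + 17 + 12 + 11 + 11) / 10 = 119 / 10 = 11.9000
UCL = c̄ + 3√c̄ = 11.9000 + 3 × √11.9000 = 11.9000 + 3 × 3.4496 = 22.2489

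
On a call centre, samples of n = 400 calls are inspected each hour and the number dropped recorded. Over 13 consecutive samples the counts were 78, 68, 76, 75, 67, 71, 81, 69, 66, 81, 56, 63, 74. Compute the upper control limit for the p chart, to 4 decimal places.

0.2352

p̄ = Σdᵢ / (k·n) = 925 / (13 × 400) = 0.17788
UCL = p̄ + 3·√(p̄(1−p̄)/n) = 0.17788 + 3 × √(0.17788×0.82212/400) = 0.17788 + 3 × 0.01912 = 0.23525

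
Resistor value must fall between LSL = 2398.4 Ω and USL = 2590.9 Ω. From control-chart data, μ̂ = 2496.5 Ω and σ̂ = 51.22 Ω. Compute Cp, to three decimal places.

Cp = (USL − LSL) / (6σ̂) = (2590.9 − 2398.4) / (6 × 51.22) = 192.5000 / 307.3200 = 0.6264

0.626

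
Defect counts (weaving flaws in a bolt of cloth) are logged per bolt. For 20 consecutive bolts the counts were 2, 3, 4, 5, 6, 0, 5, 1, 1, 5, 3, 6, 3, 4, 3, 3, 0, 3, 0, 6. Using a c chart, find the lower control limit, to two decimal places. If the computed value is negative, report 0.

0.00

c̄ = (2 + 3 + 4 + 5 + 6 + 0 + 5 + 1 + 1 + 5 + 3 + 6 + 3 + 4 + 3 + 3 + 0 + 3 + 0 + 6) / 20 = 63 / 20 = 3.1500
LCL = c̄ − 3√c̄ = 3.1500 − 3 × 1.7748 = -2.1745 → 0 (cannot be negative)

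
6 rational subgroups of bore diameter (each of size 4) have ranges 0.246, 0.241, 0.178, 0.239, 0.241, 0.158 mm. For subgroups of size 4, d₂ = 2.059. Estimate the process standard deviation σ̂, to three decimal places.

R̄ = (0.246 + 0.241 + 0.178 + 0.239 + 0.241 + 0.158) / 6 = 0.2172
σ̂ = R̄ / d₂ = 0.2172 / 2.059 = 0.1055

0.105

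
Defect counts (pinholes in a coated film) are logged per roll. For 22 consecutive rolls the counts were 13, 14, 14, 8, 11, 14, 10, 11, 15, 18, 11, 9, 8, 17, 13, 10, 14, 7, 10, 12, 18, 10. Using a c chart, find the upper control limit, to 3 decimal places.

c̄ = (13 + 14 + 14 + 8 + 11 + 14 + 10 + 11 + 15 + 18 + 11 + 9 + 8 + 17 + 13 + 10 + 14 + 7 + 10 + 12 + 18 + 10) / 22 = 267 / 22 = 12.1364
UCL = c̄ + 3√c̄ = 12.1364 + 3 × √12.1364 = 12.1364 + 3 × 3.4837 = 22.5875

22.588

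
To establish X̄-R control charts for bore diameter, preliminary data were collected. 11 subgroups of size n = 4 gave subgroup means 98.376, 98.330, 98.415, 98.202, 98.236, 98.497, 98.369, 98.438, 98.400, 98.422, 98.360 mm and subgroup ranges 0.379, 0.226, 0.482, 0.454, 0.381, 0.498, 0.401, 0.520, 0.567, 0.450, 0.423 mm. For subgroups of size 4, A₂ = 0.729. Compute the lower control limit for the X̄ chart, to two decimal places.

98.05

X̄̄ = (98.376 + 98.330 + 98.415 + 98.202 + 98.236 + 98.497 + 98.369 + 98.438 + 98.400 + 98.422 + 98.360) / 11 = 1082.0450 / 11 = 98.3677
R̄ = (0.379 + 0.226 + 0.482 + 0.454 + 0.381 + 0.498 + 0.401 + 0.520 + 0.567 + 0.450 + 0.423) / 11 = 4.7810 / 11 = 0.4346
LCL = X̄̄ − A₂·R̄ = 98.3677 − 0.729 × 0.4346 = 98.0509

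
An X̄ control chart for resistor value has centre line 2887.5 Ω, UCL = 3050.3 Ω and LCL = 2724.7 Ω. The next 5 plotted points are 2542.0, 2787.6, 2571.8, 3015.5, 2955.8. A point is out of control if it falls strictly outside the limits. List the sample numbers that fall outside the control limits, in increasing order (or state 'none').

Compare each point to [2724.7, 3050.3]: sample 1 = 2542.0 < LCL; sample 3 = 2571.8 < LCL.

1, 3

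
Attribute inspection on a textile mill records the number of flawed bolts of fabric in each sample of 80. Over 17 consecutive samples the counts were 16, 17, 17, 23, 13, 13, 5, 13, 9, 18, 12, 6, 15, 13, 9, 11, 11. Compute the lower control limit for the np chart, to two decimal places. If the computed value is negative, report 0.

3.10

p̄ = Σdᵢ / (k·n) = 221 / (17 × 80) = 0.16250
LCL = np̄ − 3·√(np̄(1−p̄)) = 13.0000 − 3 × 3.2996 = 3.1011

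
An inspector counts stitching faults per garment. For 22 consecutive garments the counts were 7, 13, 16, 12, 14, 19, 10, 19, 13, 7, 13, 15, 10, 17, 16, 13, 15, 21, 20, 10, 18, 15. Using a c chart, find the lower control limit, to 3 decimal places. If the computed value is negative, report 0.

2.912

c̄ = (7 + 13 + 16 + 12 + 14 + 19 + 10 + 19 + 13 + 7 + 13 + 15 + 10 + 17 + 16 + 13 + 15 + 21 + 20 + 10 + 18 + 15) / 22 = 313 / 22 = 14.2273
LCL = c̄ − 3√c̄ = 14.2273 − 3 × 3.7719 = 2.9116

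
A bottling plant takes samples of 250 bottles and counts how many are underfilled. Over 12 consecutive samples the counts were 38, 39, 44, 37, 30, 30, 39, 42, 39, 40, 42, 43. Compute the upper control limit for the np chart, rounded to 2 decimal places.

55.72

p̄ = Σdᵢ / (k·n) = 463 / (12 × 250) = 0.15433
UCL = np̄ + 3·√(np̄(1−p̄)) = 38.5833 + 3 × √(38.5833×0.84567) = 38.5833 + 3 × 5.7121 = 55.7198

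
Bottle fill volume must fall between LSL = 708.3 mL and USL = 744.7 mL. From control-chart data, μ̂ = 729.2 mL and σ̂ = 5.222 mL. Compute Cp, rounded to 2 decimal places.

Cp = (USL − LSL) / (6σ̂) = (744.7 − 708.3) / (6 × 5.222) = 36.4000 / 31.3320 = 1.1618

1.16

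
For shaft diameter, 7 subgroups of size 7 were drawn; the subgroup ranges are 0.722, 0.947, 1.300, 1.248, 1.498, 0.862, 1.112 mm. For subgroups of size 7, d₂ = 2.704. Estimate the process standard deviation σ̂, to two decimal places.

0.41

R̄ = (0.722 + 0.947 + 1.300 + 1.248 + 1.498 + 0.862 + 1.112) / 7 = 1.0984
σ̂ = R̄ / d₂ = 1.0984 / 2.704 = 0.4062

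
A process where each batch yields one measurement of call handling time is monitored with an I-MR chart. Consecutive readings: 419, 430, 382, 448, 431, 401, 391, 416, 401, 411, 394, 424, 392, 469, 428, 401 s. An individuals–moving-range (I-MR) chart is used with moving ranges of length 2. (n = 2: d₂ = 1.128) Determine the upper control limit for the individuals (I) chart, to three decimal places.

495.726

X̄ = (419 + 430 + 382 + 448 + 431 + 401 + 391 + 416 + 401 + 411 + 394 + 424 + 392 + 469 + 428 + 401) / 16 = 414.8750
Moving ranges: 11, 48, 66, 17, 30, 10, 25, 15, 10, 17, 30, 32, 77, 41, 27; M̄R̄ = 456.0000 / 15 = 30.4000
UCL = X̄ + 3·M̄R̄/d₂ = 414.8750 + 3 × 30.4000 / 1.128 = 495.7261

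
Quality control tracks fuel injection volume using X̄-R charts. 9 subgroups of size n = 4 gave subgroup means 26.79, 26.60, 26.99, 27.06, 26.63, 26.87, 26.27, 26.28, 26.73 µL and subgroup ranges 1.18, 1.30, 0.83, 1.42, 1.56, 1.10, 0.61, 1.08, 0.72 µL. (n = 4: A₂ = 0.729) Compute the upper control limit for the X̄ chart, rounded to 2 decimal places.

27.48

X̄̄ = (26.79 + 26.60 + 26.99 + 27.06 + 26.63 + 26.87 + 26.27 + 26.28 + 26.73) / 9 = 240.2200 / 9 = 26.6911
R̄ = (1.18 + 1.30 + 0.83 + 1.42 + 1.56 + 1.10 + 0.61 + 1.08 + 0.72) / 9 = 9.8000 / 9 = 1.0889
UCL = X̄̄ + A₂·R̄ = 26.6911 + 0.729 × 1.0889 = 27.4849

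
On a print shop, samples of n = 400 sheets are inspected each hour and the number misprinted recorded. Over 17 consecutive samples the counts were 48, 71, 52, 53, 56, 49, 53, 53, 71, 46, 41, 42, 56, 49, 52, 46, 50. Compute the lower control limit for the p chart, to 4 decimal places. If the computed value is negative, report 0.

p̄ = Σdᵢ / (k·n) = 888 / (17 × 400) = 0.13059
LCL = p̄ − 3·√(p̄(1−p̄)/n) = 0.13059 − 3 × 0.01685 = 0.08005

0.0800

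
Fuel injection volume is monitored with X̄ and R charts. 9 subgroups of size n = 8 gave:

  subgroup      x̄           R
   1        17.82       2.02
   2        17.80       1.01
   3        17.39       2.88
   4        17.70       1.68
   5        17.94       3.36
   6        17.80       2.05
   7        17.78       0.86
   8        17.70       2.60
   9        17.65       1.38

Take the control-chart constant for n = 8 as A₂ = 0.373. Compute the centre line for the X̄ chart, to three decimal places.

X̄̄ = (17.82 + 17.80 + 17.39 + 17.70 + 17.94 + 17.80 + 17.78 + 17.70 + 17.65) / 9 = 159.5800 / 9 = 17.7311
CL = X̄̄ = 17.7311

17.731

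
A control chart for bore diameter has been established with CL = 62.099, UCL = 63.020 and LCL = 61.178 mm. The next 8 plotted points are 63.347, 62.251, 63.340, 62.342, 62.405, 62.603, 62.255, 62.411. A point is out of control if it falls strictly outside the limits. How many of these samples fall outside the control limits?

Compare each point to [61.178, 63.020]: sample 1 = 63.347 > UCL; sample 3 = 63.340 > UCL.

2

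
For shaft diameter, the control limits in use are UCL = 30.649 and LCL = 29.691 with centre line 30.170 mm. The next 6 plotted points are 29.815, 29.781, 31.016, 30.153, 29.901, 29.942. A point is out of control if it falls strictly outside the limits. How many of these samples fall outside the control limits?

1

Compare each point to [29.691, 30.649]: sample 3 = 31.016 > UCL.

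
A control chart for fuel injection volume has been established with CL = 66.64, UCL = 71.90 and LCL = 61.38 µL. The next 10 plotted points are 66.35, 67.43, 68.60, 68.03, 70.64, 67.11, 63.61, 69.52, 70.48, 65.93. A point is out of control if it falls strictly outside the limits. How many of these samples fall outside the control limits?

0

All 10 points lie within [61.38, 71.90].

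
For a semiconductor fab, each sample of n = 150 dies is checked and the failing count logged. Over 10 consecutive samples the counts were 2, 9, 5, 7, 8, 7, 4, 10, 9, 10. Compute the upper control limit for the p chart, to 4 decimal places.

0.0993

p̄ = Σdᵢ / (k·n) = 71 / (10 × 150) = 0.04733
UCL = p̄ + 3·√(p̄(1−p̄)/n) = 0.04733 + 3 × √(0.04733×0.95267/150) = 0.04733 + 3 × 0.01734 = 0.09935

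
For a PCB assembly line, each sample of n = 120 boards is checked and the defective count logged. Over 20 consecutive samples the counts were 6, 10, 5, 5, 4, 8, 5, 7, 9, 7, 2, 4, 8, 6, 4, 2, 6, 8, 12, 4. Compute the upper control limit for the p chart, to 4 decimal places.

0.1110

p̄ = Σdᵢ / (k·n) = 122 / (20 × 120) = 0.05083
UCL = p̄ + 3·√(p̄(1−p̄)/n) = 0.05083 + 3 × √(0.05083×0.94917/120) = 0.05083 + 3 × 0.02005 = 0.11099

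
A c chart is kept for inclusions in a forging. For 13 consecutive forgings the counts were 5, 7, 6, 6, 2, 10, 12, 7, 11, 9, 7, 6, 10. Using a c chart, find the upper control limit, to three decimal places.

15.775

c̄ = (5 + 7 + 6 + 6 + 2 + 10 + 12 + 7 + 11 + 9 + 7 + 6 + 10) / 13 = 98 / 13 = 7.5385
UCL = c̄ + 3√c̄ = 7.5385 + 3 × √7.5385 = 7.5385 + 3 × 2.7456 = 15.7753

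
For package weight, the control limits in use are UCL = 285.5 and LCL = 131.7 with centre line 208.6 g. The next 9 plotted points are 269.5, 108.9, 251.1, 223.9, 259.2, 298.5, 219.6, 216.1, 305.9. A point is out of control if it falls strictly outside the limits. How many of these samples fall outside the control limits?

Compare each point to [131.7, 285.5]: sample 2 = 108.9 < LCL; sample 6 = 298.5 > UCL; sample 9 = 305.9 > UCL.

3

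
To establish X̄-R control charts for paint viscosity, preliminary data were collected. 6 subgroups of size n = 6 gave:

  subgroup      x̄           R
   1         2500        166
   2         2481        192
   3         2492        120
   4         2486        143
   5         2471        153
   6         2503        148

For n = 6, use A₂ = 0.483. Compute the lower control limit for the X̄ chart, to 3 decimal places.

2414.612

X̄̄ = (2500 + 2481 + 2492 + 2486 + 2471 + 2503) / 6 = 14933.0000 / 6 = 2488.8333
R̄ = (166 + 192 + 120 + 143 + 153 + 148) / 6 = 922.0000 / 6 = 153.6667
LCL = X̄̄ − A₂·R̄ = 2488.8333 − 0.483 × 153.6667 = 2414.6123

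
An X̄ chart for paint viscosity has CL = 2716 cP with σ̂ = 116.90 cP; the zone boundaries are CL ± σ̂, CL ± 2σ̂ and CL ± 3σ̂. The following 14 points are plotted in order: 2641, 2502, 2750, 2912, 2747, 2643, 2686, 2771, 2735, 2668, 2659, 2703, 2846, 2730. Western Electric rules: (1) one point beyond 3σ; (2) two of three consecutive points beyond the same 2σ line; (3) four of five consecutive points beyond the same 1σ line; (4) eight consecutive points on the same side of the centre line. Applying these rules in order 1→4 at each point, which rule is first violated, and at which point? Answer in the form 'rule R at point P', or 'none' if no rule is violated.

Zone of each point (C = within 1σ̂, B = 1σ̂–2σ̂, A = 2σ̂–3σ̂, * = beyond 3σ̂; sign = side of CL): 1:-C, 2:-B, 3:+C, 4:+B, 5:+C, 6:-C, 7:-C, 8:+C, 9:+C, 10:-C, 11:-C, 12:-C, 13:+B, 14:+C
No rule fires across all 14 points.

none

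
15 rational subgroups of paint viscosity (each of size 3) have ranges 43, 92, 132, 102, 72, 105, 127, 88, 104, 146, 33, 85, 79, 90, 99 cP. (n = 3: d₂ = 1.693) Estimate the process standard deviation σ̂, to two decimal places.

R̄ = (43 + 92 + 132 + 102 + 72 + 105 + 127 + 88 + 104 + 146 + 33 + 85 + 79 + 90 + 99) / 15 = 93.1333
σ̂ = R̄ / d₂ = 93.1333 / 1.693 = 55.0108

55.01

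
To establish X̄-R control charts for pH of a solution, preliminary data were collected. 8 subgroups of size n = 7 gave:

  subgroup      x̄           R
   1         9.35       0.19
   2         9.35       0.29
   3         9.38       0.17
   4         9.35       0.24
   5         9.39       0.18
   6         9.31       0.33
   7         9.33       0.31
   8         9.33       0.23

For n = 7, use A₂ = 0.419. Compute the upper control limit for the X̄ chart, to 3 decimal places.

9.450

X̄̄ = (9.35 + 9.35 + 9.38 + 9.35 + 9.39 + 9.31 + 9.33 + 9.33) / 8 = 74.7900 / 8 = 9.3488
R̄ = (0.19 + 0.29 + 0.17 + 0.24 + 0.18 + 0.33 + 0.31 + 0.23) / 8 = 1.9400 / 8 = 0.2425
UCL = X̄̄ + A₂·R̄ = 9.3488 + 0.419 × 0.2425 = 9.4504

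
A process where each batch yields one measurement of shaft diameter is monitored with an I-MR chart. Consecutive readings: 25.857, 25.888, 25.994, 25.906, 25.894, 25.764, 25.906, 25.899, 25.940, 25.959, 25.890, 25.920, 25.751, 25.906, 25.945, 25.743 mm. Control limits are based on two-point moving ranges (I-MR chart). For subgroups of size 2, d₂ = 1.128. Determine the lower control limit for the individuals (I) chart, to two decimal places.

X̄ = (25.857 + 25.888 + 25.994 + 25.906 + 25.894 + 25.764 + 25.906 + 25.899 + 25.940 + 25.959 + 25.890 + 25.920 + 25.751 + 25.906 + 25.945 + 25.743) / 16 = 25.8851
Moving ranges: 0.031, 0.106, 0.088, 0.012, 0.130, 0.142, 0.007, 0.041, 0.019, 0.069, 0.030, 0.169, 0.155, 0.039, 0.202; M̄R̄ = 1.2400 / 15 = 0.0827
LCL = X̄ − 3·M̄R̄/d₂ = 25.8851 − 3 × 0.0827 / 1.128 = 25.6653

25.67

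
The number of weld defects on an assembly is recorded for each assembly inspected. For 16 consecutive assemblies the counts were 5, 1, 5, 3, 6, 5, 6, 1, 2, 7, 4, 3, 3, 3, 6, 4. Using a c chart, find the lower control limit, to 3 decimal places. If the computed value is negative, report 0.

0.000

c̄ = (5 + 1 + 5 + 3 + 6 + 5 + 6 + 1 + 2 + 7 + 4 + 3 + 3 + 3 + 6 + 4) / 16 = 64 / 16 = 4.0000
LCL = c̄ − 3√c̄ = 4.0000 − 3 × 2.0000 = -2.0000 → 0 (cannot be negative)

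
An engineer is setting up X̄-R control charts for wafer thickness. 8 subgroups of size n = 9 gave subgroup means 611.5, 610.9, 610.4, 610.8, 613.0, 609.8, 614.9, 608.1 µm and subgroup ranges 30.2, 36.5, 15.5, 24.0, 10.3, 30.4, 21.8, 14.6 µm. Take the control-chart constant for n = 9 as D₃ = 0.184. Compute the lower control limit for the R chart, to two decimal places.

4.22

R̄ = (30.2 + 36.5 + 15.5 + 24.0 + 10.3 + 30.4 + 21.8 + 14.6) / 8 = 183.3000 / 8 = 22.9125
LCL_R = D₃·R̄ = 0.184 × 22.9125 = 4.2159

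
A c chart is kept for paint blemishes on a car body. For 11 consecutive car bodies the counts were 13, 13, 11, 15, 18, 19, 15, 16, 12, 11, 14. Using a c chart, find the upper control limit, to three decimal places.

c̄ = (13 + 13 + 11 + 15 + 18 + 19 + 15 + 16 + 12 + 11 + 14) / 11 = 157 / 11 = 14.2727
UCL = c̄ + 3√c̄ = 14.2727 + 3 × √14.2727 = 14.2727 + 3 × 3.7779 = 25.6065

25.607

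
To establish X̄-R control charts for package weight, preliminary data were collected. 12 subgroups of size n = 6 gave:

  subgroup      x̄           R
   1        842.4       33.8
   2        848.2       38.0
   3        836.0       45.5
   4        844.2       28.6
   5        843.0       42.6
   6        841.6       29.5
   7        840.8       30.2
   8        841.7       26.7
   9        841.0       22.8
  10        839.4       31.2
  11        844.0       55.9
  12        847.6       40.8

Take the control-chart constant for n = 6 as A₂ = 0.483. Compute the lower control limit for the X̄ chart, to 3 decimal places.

X̄̄ = (842.4 + 848.2 + 836.0 + 844.2 + 843.0 + 841.6 + 840.8 + 841.7 + 841.0 + 839.4 + 844.0 + 847.6) / 12 = 10109.9000 / 12 = 842.4917
R̄ = (33.8 + 38.0 + 45.5 + 28.6 + 42.6 + 29.5 + 30.2 + 26.7 + 22.8 + 31.2 + 55.9 + 40.8) / 12 = 425.6000 / 12 = 35.4667
LCL = X̄̄ − A₂·R̄ = 842.4917 − 0.483 × 35.4667 = 825.3613

825.361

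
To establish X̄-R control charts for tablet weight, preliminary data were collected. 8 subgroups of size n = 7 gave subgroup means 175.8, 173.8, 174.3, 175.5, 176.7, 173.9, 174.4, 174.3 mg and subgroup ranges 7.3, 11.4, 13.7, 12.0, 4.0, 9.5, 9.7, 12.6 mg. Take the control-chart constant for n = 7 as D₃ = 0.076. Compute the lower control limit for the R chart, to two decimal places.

0.76

R̄ = (7.3 + 11.4 + 13.7 + 12.0 + 4.0 + 9.5 + 9.7 + 12.6) / 8 = 80.2000 / 8 = 10.0250
LCL_R = D₃·R̄ = 0.076 × 10.0250 = 0.7619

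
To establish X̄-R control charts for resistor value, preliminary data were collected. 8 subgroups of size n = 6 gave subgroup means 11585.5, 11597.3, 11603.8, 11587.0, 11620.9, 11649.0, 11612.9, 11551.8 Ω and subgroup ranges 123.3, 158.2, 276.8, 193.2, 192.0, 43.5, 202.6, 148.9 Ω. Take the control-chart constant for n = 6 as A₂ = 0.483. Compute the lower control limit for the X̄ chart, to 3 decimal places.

X̄̄ = (11585.5 + 11597.3 + 11603.8 + 11587.0 + 11620.9 + 11649.0 + 11612.9 + 11551.8) / 8 = 92808.2000 / 8 = 11601.0250
R̄ = (123.3 + 158.2 + 276.8 + 193.2 + 192.0 + 43.5 + 202.6 + 148.9) / 8 = 1338.5000 / 8 = 167.3125
LCL = X̄̄ − A₂·R̄ = 11601.0250 − 0.483 × 167.3125 = 11520.2131

11520.213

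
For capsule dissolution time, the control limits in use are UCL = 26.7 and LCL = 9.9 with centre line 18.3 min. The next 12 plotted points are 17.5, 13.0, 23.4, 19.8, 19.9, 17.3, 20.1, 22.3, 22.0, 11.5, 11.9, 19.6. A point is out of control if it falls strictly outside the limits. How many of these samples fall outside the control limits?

0

All 12 points lie within [9.9, 26.7].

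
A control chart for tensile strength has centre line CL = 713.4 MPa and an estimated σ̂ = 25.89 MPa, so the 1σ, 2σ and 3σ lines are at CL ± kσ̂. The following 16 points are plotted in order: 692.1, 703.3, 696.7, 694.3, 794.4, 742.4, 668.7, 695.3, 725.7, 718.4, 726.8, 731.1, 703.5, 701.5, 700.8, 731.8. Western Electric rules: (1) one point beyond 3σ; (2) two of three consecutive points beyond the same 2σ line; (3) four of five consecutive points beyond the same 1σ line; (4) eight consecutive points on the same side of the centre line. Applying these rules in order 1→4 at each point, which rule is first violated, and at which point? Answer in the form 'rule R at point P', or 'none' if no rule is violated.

rule 1 at point 5

Zone of each point (C = within 1σ̂, B = 1σ̂–2σ̂, A = 2σ̂–3σ̂, * = beyond 3σ̂; sign = side of CL): 1:-C, 2:-C, 3:-C, 4:-C, 5:+*, 6:+B, 7:-B, 8:-C, 9:+C, 10:+C, 11:+C, 12:+C, 13:-C, 14:-C, 15:-C, 16:+C
Rule 1 (one point beyond the 3σ limits) is satisfied at point 5.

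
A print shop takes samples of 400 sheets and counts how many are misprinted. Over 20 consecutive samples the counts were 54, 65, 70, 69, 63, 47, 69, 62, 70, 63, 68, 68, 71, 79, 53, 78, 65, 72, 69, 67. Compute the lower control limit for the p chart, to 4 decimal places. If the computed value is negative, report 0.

0.1095

p̄ = Σdᵢ / (k·n) = 1322 / (20 × 400) = 0.16525
LCL = p̄ − 3·√(p̄(1−p̄)/n) = 0.16525 − 3 × 0.01857 = 0.10954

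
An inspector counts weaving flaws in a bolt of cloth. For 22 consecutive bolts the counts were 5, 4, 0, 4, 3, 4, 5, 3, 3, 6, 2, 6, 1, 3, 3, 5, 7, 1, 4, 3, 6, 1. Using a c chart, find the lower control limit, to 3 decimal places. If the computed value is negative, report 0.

c̄ = (5 + 4 + 0 + 4 + 3 + 4 + 5 + 3 + 3 + 6 + 2 + 6 + 1 + 3 + 3 + 5 + 7 + 1 + 4 + 3 + 6 + 1) / 22 = 79 / 22 = 3.5909
LCL = c̄ − 3√c̄ = 3.5909 − 3 × 1.8950 = -2.0940 → 0 (cannot be negative)

0.000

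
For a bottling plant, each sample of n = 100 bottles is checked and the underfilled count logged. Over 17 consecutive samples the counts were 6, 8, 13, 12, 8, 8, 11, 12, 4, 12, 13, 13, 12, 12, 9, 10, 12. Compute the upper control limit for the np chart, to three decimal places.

19.411

p̄ = Σdᵢ / (k·n) = 175 / (17 × 100) = 0.10294
UCL = np̄ + 3·√(np̄(1−p̄)) = 10.2941 + 3 × √(10.2941×0.89706) = 10.2941 + 3 × 3.0388 = 19.4106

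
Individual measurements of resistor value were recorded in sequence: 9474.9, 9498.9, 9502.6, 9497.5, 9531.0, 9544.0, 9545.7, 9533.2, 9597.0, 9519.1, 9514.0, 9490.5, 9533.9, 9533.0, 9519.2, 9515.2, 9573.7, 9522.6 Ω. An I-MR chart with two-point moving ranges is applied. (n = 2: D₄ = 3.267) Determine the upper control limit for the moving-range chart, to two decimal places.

Moving ranges: 24.0, 3.7, 5.1, 33.5, 13.0, 1.7, 12.5, 63.8, 77.9, 5.1, 23.5, 43.4, 0.9, 13.8, 4.0, 58.5, 51.1; M̄R̄ = 435.5000 / 17 = 25.6176
UCL_MR = D₄·M̄R̄ = 3.267 × 25.6176 = 83.6929

83.69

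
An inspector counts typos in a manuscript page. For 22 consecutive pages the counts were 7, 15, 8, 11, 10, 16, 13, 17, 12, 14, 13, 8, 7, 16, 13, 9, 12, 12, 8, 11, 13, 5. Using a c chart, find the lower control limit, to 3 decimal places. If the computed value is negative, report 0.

c̄ = (7 + 15 + 8 + 11 + 10 + 16 + 13 + 17 + 12 + 14 + 13 + 8 + 7 + 16 + 13 + 9 + 12 + 12 + 8 + 11 + 13 + 5) / 22 = 250 / 22 = 11.3636
LCL = c̄ − 3√c̄ = 11.3636 − 3 × 3.3710 = 1.2506

1.251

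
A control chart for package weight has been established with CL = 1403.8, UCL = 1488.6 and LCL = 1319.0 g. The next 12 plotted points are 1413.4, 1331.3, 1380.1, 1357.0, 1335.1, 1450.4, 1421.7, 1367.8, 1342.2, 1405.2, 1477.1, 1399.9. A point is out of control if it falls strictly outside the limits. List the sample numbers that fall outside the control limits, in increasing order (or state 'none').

All 12 points lie within [1319.0, 1488.6].

none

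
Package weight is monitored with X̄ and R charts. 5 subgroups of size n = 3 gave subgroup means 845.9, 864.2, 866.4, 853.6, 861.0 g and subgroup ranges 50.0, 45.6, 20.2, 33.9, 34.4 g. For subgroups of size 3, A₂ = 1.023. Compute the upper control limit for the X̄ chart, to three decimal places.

895.887

X̄̄ = (845.9 + 864.2 + 866.4 + 853.6 + 861.0) / 5 = 4291.1000 / 5 = 858.2200
R̄ = (50.0 + 45.6 + 20.2 + 33.9 + 34.4) / 5 = 184.1000 / 5 = 36.8200
UCL = X̄̄ + A₂·R̄ = 858.2200 + 1.023 × 36.8200 = 895.8869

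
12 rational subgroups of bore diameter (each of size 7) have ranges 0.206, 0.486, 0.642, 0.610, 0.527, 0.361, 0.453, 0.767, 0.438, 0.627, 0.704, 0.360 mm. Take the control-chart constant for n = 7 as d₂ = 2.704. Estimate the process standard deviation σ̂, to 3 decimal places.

0.190

R̄ = (0.206 + 0.486 + 0.642 + 0.610 + 0.527 + 0.361 + 0.453 + 0.767 + 0.438 + 0.627 + 0.704 + 0.360) / 12 = 0.5151
σ̂ = R̄ / d₂ = 0.5151 / 2.704 = 0.1905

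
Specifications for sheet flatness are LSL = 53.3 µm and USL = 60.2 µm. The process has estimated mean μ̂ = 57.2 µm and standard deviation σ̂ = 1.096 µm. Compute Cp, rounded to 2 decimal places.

1.05

Cp = (USL − LSL) / (6σ̂) = (60.2 − 53.3) / (6 × 1.096) = 6.9000 / 6.5760 = 1.0493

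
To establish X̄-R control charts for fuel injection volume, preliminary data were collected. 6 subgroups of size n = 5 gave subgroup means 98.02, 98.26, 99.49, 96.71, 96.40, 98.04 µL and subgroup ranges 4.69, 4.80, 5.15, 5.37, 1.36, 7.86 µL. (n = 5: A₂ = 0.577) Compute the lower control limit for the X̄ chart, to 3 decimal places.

X̄̄ = (98.02 + 98.26 + 99.49 + 96.71 + 96.40 + 98.04) / 6 = 586.9200 / 6 = 97.8200
R̄ = (4.69 + 4.80 + 5.15 + 5.37 + 1.36 + 7.86) / 6 = 29.2300 / 6 = 4.8717
LCL = X̄̄ − A₂·R̄ = 97.8200 − 0.577 × 4.8717 = 95.0090

95.009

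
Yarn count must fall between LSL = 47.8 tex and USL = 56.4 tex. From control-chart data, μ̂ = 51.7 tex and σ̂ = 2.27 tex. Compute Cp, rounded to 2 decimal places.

Cp = (USL − LSL) / (6σ̂) = (56.4 − 47.8) / (6 × 2.27) = 8.6000 / 13.6200 = 0.6314

0.63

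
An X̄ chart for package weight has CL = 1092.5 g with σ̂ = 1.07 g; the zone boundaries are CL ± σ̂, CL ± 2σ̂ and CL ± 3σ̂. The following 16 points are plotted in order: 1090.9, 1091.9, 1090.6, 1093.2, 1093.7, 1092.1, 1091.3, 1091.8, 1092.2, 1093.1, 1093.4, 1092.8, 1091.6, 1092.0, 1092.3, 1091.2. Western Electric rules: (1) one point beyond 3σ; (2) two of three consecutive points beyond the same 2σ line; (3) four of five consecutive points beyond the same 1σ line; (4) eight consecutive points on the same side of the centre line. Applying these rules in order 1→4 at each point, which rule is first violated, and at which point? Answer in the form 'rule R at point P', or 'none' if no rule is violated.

none

Zone of each point (C = within 1σ̂, B = 1σ̂–2σ̂, A = 2σ̂–3σ̂, * = beyond 3σ̂; sign = side of CL): 1:-B, 2:-C, 3:-B, 4:+C, 5:+B, 6:-C, 7:-B, 8:-C, 9:-C, 10:+C, 11:+C, 12:+C, 13:-C, 14:-C, 15:-C, 16:-B
No rule fires across all 16 points.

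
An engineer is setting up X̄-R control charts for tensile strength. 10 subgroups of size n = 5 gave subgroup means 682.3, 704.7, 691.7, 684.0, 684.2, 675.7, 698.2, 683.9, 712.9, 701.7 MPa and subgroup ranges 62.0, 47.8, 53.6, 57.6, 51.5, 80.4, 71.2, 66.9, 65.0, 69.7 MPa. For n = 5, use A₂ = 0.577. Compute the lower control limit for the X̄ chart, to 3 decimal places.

X̄̄ = (682.3 + 704.7 + 691.7 + 684.0 + 684.2 + 675.7 + 698.2 + 683.9 + 712.9 + 701.7) / 10 = 6919.3000 / 10 = 691.9300
R̄ = (62.0 + 47.8 + 53.6 + 57.6 + 51.5 + 80.4 + 71.2 + 66.9 + 65.0 + 69.7) / 10 = 625.7000 / 10 = 62.5700
LCL = X̄̄ − A₂·R̄ = 691.9300 − 0.577 × 62.5700 = 655.8271

655.827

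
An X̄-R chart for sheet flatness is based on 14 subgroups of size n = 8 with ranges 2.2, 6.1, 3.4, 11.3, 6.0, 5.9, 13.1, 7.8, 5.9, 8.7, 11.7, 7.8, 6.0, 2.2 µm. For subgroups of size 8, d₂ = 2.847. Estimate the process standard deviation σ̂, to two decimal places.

2.46

R̄ = (2.2 + 6.1 + 3.4 + 11.3 + 6.0 + 5.9 + 13.1 + 7.8 + 5.9 + 8.7 + 11.7 + 7.8 + 6.0 + 2.2) / 14 = 7.0071
σ̂ = R̄ / d₂ = 7.0071 / 2.847 = 2.4612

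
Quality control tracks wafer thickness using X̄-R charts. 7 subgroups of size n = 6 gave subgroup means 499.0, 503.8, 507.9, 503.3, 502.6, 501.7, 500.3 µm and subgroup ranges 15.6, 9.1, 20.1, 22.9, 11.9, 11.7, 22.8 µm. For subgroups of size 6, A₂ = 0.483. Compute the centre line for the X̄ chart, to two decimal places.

502.66

X̄̄ = (499.0 + 503.8 + 507.9 + 503.3 + 502.6 + 501.7 + 500.3) / 7 = 3518.6000 / 7 = 502.6571
CL = X̄̄ = 502.6571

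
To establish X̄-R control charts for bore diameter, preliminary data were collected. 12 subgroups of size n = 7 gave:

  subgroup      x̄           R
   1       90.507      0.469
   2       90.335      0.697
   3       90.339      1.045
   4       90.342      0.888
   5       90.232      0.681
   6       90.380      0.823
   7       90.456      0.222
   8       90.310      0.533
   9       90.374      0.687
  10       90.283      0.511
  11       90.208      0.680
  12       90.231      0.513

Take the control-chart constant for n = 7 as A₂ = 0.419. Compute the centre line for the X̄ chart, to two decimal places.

X̄̄ = (90.507 + 90.335 + 90.339 + 90.342 + 90.232 + 90.380 + 90.456 + 90.310 + 90.374 + 90.283 + 90.208 + 90.231) / 12 = 1083.9970 / 12 = 90.3331
CL = X̄̄ = 90.3331

90.33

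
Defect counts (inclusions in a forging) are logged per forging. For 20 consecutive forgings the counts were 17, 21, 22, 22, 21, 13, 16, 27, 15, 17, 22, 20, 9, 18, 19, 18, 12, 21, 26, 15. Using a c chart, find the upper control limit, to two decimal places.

31.47

c̄ = (17 + 21 + 22 + 22 + 21 + 13 + 16 + 27 + 15 + 17 + 22 + 20 + 9 + 18 + 19 + 18 + 12 + 21 + 26 + 15) / 20 = 371 / 20 = 18.5500
UCL = c̄ + 3√c̄ = 18.5500 + 3 × √18.5500 = 18.5500 + 3 × 4.3070 = 31.4709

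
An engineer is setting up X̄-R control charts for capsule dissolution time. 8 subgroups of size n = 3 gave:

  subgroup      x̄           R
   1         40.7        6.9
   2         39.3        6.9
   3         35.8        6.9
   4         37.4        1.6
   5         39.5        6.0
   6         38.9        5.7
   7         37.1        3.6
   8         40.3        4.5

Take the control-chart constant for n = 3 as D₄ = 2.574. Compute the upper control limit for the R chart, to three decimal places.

13.546

R̄ = (6.9 + 6.9 + 6.9 + 1.6 + 6.0 + 5.7 + 3.6 + 4.5) / 8 = 42.1000 / 8 = 5.2625
UCL_R = D₄·R̄ = 2.574 × 5.2625 = 13.5457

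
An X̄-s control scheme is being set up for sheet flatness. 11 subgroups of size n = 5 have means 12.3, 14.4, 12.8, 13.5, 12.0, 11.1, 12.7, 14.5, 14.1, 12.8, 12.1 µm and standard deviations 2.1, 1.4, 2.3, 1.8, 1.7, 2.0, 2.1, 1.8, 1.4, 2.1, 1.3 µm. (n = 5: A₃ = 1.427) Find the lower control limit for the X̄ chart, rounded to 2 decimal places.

X̄̄ = (12.3 + 14.4 + 12.8 + 13.5 + 12.0 + 11.1 + 12.7 + 14.5 + 14.1 + 12.8 + 12.1) / 11 = 12.9364
s̄ = (2.1 + 1.4 + 2.3 + 1.8 + 1.7 + 2.0 + 2.1 + 1.8 + 1.4 + 2.1 + 1.3) / 11 = 1.8182
LCL = X̄̄ − A₃·s̄ = 12.9364 − 1.427 × 1.8182 = 10.3418

10.34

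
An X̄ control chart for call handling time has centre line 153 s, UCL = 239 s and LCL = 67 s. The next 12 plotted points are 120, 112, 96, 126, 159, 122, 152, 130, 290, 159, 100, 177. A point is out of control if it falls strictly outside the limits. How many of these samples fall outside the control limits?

Compare each point to [67, 239]: sample 9 = 290 > UCL.

1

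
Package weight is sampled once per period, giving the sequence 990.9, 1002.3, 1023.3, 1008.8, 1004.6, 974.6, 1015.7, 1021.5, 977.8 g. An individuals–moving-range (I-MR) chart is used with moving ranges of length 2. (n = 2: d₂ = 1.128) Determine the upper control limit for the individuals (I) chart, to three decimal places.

1059.248

X̄ = (990.9 + 1002.3 + 1023.3 + 1008.8 + 1004.6 + 974.6 + 1015.7 + 1021.5 + 977.8) / 9 = 1002.1667
Moving ranges: 11.4, 21.0, 14.5, 4.2, 30.0, 41.1, 5.8, 43.7; M̄R̄ = 171.7000 / 8 = 21.4625
UCL = X̄ + 3·M̄R̄/d₂ = 1002.1667 + 3 × 21.4625 / 1.128 = 1059.2478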